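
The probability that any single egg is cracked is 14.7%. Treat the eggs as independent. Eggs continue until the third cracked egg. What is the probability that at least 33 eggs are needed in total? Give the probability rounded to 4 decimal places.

0.1311

Needing more than 32 eggs ⇔ fewer than 3 successes in the first 32. With X ~ Binomial(32, 0.147), P(Y > 32) = P(X ≤ 2).
  k=0: C(32,0)·0.147^0·0.853^32 = 0.006171
  k=1: C(32,1)·0.147^1·0.853^31 = 0.034032
  k=2: C(32,2)·0.147^2·0.853^30 = 0.090905
P(X ≤ 2) = 0.131108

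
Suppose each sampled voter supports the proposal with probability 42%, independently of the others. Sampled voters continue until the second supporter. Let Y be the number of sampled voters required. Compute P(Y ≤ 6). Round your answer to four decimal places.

0.7965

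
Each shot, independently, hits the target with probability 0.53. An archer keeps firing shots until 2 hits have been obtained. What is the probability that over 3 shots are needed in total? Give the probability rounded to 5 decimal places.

Needing more than 3 shots ⇔ fewer than 2 successes in the first 3. With X ~ Binomial(3, 0.53), P(Y > 3) = P(X ≤ 1).
  k=0: C(3,0)·0.53^0·0.47^3 = 0.1038230
  k=1: C(3,1)·0.53^1·0.47^2 = 0.3512310
P(X ≤ 1) = 0.4550540

0.45505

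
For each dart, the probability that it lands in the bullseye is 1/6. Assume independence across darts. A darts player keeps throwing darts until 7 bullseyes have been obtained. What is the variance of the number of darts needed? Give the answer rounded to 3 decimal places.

210.000

Y = total darts until the seventh success; negative binomial with r=7, p=0.166667.
Var(Y) = r(1−p)/p² = 7·0.833333 / 0.166667² = 210.00000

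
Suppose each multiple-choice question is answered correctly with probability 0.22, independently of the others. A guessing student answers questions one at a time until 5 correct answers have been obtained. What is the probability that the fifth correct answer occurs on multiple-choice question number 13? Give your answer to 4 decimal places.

0.0350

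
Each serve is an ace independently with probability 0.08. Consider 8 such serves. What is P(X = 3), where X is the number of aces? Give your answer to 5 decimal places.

0.01890

X ~ Binomial(n=8, p=0.08).
P(X=3) = C(8,3) · p^3 · (1−p)^5
= 56 · 0.000512 · 0.65908 = 0.0188972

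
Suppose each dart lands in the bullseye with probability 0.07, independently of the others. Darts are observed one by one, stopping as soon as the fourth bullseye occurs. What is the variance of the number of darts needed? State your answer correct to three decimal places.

759.184

Y = total darts until the fourth success; negative binomial with r=4, p=0.07.
Var(Y) = r(1−p)/p² = 4·0.93 / 0.07² = 759.18367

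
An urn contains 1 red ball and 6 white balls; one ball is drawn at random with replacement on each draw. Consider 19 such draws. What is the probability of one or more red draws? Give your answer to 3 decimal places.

P(at least one) = 1 − P(none) = 1 − (1 − 0.142857)^19
= 1 − 0.05346 = 0.94654

0.947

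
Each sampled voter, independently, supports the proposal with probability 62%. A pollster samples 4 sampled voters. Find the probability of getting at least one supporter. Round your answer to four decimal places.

P(at least one) = 1 − P(none) = 1 − (1 − 0.62)^4
= 1 − 0.020851 = 0.979149

0.9791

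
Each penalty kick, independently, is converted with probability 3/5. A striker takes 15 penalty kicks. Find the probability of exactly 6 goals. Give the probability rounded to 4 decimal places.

X ~ Binomial(n=15, p=0.60).
P(X=6) = C(15,6) · p^6 · (1−p)^9
= 5005 · 0.046656 · 0.00026214 = 0.061214

0.0612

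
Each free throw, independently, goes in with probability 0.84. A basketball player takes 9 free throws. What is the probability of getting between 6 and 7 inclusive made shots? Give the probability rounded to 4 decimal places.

0.3928

X ~ Binomial(9, 0.84); P(6 ≤ X ≤ 7) = Σ C(9,k) p^k (1−p)^(9−k) over k:
  k=6: C(9,6)·0.84^6·0.16^3 = 0.120869
  k=7: C(9,7)·0.84^7·0.16^2 = 0.271955
Total = 0.392824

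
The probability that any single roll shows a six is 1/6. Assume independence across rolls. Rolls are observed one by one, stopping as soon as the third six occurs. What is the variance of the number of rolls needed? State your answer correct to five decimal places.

Y = total rolls until the third success; negative binomial with r=3, p=0.166667.
Var(Y) = r(1−p)/p² = 3·0.833333 / 0.166667² = 90.0000000

90.00000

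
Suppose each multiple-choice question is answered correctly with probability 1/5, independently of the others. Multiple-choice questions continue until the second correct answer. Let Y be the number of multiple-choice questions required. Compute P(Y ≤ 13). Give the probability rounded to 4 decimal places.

0.7664

Finishing within 13 multiple-choice questions ⇔ at least 2 successes in the first 13. With X ~ Binomial(13, 0.20), P(Y ≤ 13) = 1 − P(X ≤ 1).
  k=0: C(13,0)·0.20^0·0.80^13 = 0.054976
  k=1: C(13,1)·0.20^1·0.80^12 = 0.178671
1 − 0.233646 = 0.766354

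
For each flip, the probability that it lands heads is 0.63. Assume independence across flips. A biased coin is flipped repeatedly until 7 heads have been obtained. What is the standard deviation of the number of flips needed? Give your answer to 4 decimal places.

2.5545

Y = total flips until the seventh success; negative binomial with r=7, p=0.63.
SD(Y) = √[r(1−p)/p²] = √(6.525573) = 2.554520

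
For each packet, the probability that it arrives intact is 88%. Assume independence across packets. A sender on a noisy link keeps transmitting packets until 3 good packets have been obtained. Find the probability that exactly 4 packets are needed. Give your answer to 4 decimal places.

Y = trial on which the third success occurs; negative binomial, r=3, p=0.88.
P(Y=4) = C(3,2) · p^3 · (1−p)^1
= 3 · 0.68147 · 0.12 = 0.245330

0.2453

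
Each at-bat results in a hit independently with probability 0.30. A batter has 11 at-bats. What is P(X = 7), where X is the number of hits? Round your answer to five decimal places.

X ~ Binomial(n=11, p=0.30).
P(X=7) = C(11,7) · p^7 · (1−p)^4
= 330 · 0.0002187 · 0.2401 = 0.0173283

0.01733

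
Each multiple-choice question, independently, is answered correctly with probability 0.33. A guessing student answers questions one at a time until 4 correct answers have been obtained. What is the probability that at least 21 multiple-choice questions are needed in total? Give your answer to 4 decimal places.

Needing more than 20 multiple-choice questions ⇔ fewer than 4 successes in the first 20. With X ~ Binomial(20, 0.33), P(Y > 20) = P(X ≤ 3).
  k=0: C(20,0)·0.33^0·0.67^20 = 0.000332
  k=1: C(20,1)·0.33^1·0.67^19 = 0.003273
  k=2: C(20,2)·0.33^2·0.67^18 = 0.015315
  k=3: C(20,3)·0.33^3·0.67^17 = 0.045260
P(X ≤ 3) = 0.064181

0.0642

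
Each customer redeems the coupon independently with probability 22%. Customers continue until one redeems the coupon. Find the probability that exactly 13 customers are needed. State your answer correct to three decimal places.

0.011

Geometric (trials to first success), p = 0.22.
P(Y = 13) = (1−p)^12 · p = 0.050715 · 0.22 = 0.01116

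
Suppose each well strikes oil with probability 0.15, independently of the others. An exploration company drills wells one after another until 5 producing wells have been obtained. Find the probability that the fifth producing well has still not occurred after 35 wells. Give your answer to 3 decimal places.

0.381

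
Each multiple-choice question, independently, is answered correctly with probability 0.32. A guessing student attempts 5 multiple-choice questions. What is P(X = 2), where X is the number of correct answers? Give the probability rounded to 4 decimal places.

X ~ Binomial(n=5, p=0.32).
P(X=2) = C(5,2) · p^2 · (1−p)^3
= 10 · 0.1024 · 0.31443 = 0.321978

0.3220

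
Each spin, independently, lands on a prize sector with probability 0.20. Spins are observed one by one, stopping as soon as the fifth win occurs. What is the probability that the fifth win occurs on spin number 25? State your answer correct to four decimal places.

0.0392

Y = trial on which the fifth success occurs; negative binomial, r=5, p=0.20.
P(Y=25) = C(24,4) · p^5 · (1−p)^20
= 10626 · 0.00032 · 0.011529 = 0.039203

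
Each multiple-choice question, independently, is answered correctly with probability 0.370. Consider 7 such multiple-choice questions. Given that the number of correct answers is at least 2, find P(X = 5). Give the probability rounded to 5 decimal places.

X ~ Binomial(7, 0.37). Want P(X=5 | X≥2) = P(X=5) / P(X≥2).
P(X=5) = C(7,5)·0.37^5·0.63^2 = 0.0577975
P(X≥2) = 1 − 0.0393898 − 0.1619359 = 0.7986743
Ratio = 0.0577975 / 0.7986743 = 0.0723668

0.07237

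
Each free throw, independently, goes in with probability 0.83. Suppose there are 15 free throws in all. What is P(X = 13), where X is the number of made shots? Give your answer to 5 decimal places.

0.26922

X ~ Binomial(n=15, p=0.83).
P(X=13) = C(15,13) · p^13 · (1−p)^2
= 105 · 0.088719 · 0.0289 = 0.2692169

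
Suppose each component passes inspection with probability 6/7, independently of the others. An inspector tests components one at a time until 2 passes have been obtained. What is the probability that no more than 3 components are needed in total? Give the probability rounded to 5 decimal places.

0.94461

Finishing within 3 components ⇔ at least 2 successes in the first 3. With X ~ Binomial(3, 0.857143), P(Y ≤ 3) = 1 − P(X ≤ 1).
  k=0: C(3,0)·0.857143^0·0.142857^3 = 0.0029155
  k=1: C(3,1)·0.857143^1·0.142857^2 = 0.0524781
1 − 0.0553936 = 0.9446064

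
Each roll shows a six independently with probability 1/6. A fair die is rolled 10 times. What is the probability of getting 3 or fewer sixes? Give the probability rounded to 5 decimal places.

X ~ Binomial(10, 0.166667); P(X ≤ 3) = Σ C(10,k) p^k (1−p)^(10−k) over k:
  k=0: C(10,0)·0.166667^0·0.833333^10 = 0.1615056
  k=1: C(10,1)·0.166667^1·0.833333^9 = 0.3230112
  k=2: C(10,2)·0.166667^2·0.833333^8 = 0.2907100
  k=3: C(10,3)·0.166667^3·0.833333^7 = 0.1550454
Total = 0.9302722

0.93027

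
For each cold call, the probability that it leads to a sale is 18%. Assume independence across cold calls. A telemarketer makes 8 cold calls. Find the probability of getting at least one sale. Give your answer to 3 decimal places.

0.796

P(at least one) = 1 − P(none) = 1 − (1 − 0.18)^8
= 1 − 0.20441 = 0.79559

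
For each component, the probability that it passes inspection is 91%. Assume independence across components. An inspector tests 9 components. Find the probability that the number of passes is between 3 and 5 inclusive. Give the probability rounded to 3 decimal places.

X ~ Binomial(9, 0.91); P(3 ≤ X ≤ 5) = Σ C(9,k) p^k (1−p)^(9−k) over k:
  k=3: C(9,3)·0.91^3·0.09^6 = 0.00003
  k=4: C(9,4)·0.91^4·0.09^5 = 0.00051
  k=5: C(9,5)·0.91^5·0.09^4 = 0.00516
Total = 0.00570

0.006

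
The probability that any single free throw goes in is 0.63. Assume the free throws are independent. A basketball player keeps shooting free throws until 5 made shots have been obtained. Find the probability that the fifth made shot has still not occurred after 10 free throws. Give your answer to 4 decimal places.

0.1205

Needing more than 10 free throws ⇔ fewer than 5 successes in the first 10. With X ~ Binomial(10, 0.63), P(Y > 10) = P(X ≤ 4).
  k=0: C(10,0)·0.63^0·0.37^10 = 0.000048
  k=1: C(10,1)·0.63^1·0.37^9 = 0.000819
  k=2: C(10,2)·0.63^2·0.37^8 = 0.006273
  k=3: C(10,3)·0.63^3·0.37^7 = 0.028485
  k=4: C(10,4)·0.63^4·0.37^6 = 0.084877
P(X ≤ 4) = 0.120503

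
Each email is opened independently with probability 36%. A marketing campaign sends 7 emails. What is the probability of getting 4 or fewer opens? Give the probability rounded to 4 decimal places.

X ~ Binomial(7, 0.36); P(X ≤ 4) = Σ C(7,k) p^k (1−p)^(7−k) over k:
  k=0: C(7,0)·0.36^0·0.64^7 = 0.043980
  k=1: C(7,1)·0.36^1·0.64^6 = 0.173173
  k=2: C(7,2)·0.36^2·0.64^5 = 0.292230
  k=3: C(7,3)·0.36^3·0.64^4 = 0.273965
  k=4: C(7,4)·0.36^4·0.64^3 = 0.154105
Total = 0.937454

0.9375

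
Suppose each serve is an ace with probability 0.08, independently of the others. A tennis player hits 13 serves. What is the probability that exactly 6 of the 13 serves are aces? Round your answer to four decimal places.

X ~ Binomial(n=13, p=0.08).
P(X=6) = C(13,6) · p^6 · (1−p)^7
= 1716 · 2.6214e-07 · 0.55785 = 0.000251

0.0003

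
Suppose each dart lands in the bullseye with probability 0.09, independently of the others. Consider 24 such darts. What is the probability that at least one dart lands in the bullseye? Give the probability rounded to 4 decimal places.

P(at least one) = 1 − P(none) = 1 − (1 − 0.09)^24
= 1 − 0.103990 = 0.896010

0.8960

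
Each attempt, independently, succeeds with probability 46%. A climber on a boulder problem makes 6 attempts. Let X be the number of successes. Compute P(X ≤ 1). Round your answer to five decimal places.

0.15152

X ~ Binomial(6, 0.46); P(X ≤ 1) = Σ C(6,k) p^k (1−p)^(6−k) over k:
  k=0: C(6,0)·0.46^0·0.54^6 = 0.0247949
  k=1: C(6,1)·0.46^1·0.54^5 = 0.1267295
Total = 0.1515245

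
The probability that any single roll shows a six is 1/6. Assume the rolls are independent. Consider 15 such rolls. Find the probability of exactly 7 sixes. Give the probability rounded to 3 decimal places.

0.005

X ~ Binomial(n=15, p=0.166667).
P(X=7) = C(15,7) · p^7 · (1−p)^8
= 6435 · 3.5722e-06 · 0.23257 = 0.00535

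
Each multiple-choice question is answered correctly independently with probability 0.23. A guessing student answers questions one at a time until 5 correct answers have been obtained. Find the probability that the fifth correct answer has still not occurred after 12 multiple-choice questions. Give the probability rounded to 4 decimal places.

Needing more than 12 multiple-choice questions ⇔ fewer than 5 successes in the first 12. With X ~ Binomial(12, 0.23), P(Y > 12) = P(X ≤ 4).
  k=0: C(12,0)·0.23^0·0.77^12 = 0.043440
  k=1: C(12,1)·0.23^1·0.77^11 = 0.155707
  k=2: C(12,2)·0.23^2·0.77^10 = 0.255804
  k=3: C(12,3)·0.23^3·0.77^9 = 0.254696
  k=4: C(12,4)·0.23^4·0.77^8 = 0.171176
P(X ≤ 4) = 0.880822

0.8808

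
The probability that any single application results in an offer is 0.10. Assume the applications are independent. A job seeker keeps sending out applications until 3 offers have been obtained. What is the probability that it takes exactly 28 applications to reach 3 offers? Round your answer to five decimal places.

0.02520

Y = trial on which the third success occurs; negative binomial, r=3, p=0.10.
P(Y=28) = C(27,2) · p^3 · (1−p)^25
= 351 · 0.001 · 0.07179 = 0.0251982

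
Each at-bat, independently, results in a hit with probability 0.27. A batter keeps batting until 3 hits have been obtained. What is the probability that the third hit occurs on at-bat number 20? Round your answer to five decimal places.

Y = trial on which the third success occurs; negative binomial, r=3, p=0.27.
P(Y=20) = C(19,2) · p^3 · (1−p)^17
= 171 · 0.019683 · 0.0047478 = 0.0159800

0.01598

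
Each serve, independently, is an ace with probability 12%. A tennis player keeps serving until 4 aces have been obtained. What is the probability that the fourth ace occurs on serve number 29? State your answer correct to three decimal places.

Y = trial on which the fourth success occurs; negative binomial, r=4, p=0.12.
P(Y=29) = C(28,3) · p^4 · (1−p)^25
= 3276 · 0.00020736 · 0.040932 = 0.02781

0.028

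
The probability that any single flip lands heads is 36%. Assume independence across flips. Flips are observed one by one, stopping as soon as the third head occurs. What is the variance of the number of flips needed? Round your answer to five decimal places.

14.81481

Y = total flips until the third success; negative binomial with r=3, p=0.36.
Var(Y) = r(1−p)/p² = 3·0.64 / 0.36² = 14.8148148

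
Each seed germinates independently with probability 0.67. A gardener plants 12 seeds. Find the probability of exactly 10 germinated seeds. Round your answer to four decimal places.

X ~ Binomial(n=12, p=0.67).
P(X=10) = C(12,10) · p^10 · (1−p)^2
= 66 · 0.018228 · 0.1089 = 0.131015

0.1310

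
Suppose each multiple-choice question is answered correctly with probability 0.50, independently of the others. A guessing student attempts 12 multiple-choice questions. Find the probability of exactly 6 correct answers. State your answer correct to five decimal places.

X ~ Binomial(n=12, p=0.50).
P(X=6) = C(12,6) · p^6 · (1−p)^6
= 924 · 0.015625 · 0.015625 = 0.2255859

0.22559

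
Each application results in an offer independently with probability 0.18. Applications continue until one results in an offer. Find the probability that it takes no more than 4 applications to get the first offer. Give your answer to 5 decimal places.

0.54788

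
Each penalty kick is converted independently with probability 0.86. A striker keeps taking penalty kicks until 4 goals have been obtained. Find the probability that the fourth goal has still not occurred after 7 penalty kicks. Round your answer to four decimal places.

Needing more than 7 penalty kicks ⇔ fewer than 4 successes in the first 7. With X ~ Binomial(7, 0.86), P(Y > 7) = P(X ≤ 3).
  k=0: C(7,0)·0.86^0·0.14^7 = 0.000001
  k=1: C(7,1)·0.86^1·0.14^6 = 0.000045
  k=2: C(7,2)·0.86^2·0.14^5 = 0.000835
  k=3: C(7,3)·0.86^3·0.14^4 = 0.008552
P(X ≤ 3) = 0.009434

0.0094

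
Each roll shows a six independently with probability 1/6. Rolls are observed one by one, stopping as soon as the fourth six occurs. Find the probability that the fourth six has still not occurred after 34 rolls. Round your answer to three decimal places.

0.159

Needing more than 34 rolls ⇔ fewer than 4 successes in the first 34. With X ~ Binomial(34, 0.166667), P(Y > 34) = P(X ≤ 3).
  k=0: C(34,0)·0.166667^0·0.833333^34 = 0.00203
  k=1: C(34,1)·0.166667^1·0.833333^33 = 0.01381
  k=2: C(34,2)·0.166667^2·0.833333^32 = 0.04559
  k=3: C(34,3)·0.166667^3·0.833333^31 = 0.09726
P(X ≤ 3) = 0.15869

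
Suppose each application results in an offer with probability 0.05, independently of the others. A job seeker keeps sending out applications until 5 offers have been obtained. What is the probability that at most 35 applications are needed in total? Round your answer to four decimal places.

Finishing within 35 applications ⇔ at least 5 successes in the first 35. With X ~ Binomial(35, 0.05), P(Y ≤ 35) = 1 − P(X ≤ 4).
  k=0: C(35,0)·0.05^0·0.95^35 = 0.166083
  k=1: C(35,1)·0.05^1·0.95^34 = 0.305943
  k=2: C(35,2)·0.05^2·0.95^33 = 0.273739
  k=3: C(35,3)·0.05^3·0.95^32 = 0.158480
  k=4: C(35,4)·0.05^4·0.95^31 = 0.066729
1 − 0.970974 = 0.029026

0.0290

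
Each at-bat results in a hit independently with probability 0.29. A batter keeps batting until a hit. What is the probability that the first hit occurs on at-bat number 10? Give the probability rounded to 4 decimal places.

Geometric (trials to first success), p = 0.29.
P(Y = 10) = (1−p)^9 · p = 0.045849 · 0.29 = 0.013296

0.0133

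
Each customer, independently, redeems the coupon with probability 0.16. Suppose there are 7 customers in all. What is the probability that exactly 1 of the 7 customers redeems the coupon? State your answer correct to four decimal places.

X ~ Binomial(n=7, p=0.16).
P(X=1) = C(7,1) · p^1 · (1−p)^6
= 7 · 0.16 · 0.3513 = 0.393454

0.3935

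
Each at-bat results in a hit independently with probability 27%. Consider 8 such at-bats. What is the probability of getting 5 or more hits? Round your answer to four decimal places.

0.0377

X ~ Binomial(8, 0.27); P(X ≥ 5) = Σ C(8,k) p^k (1−p)^(8−k) over k:
  k=5: C(8,5)·0.27^5·0.73^3 = 0.031259
  k=6: C(8,6)·0.27^6·0.73^2 = 0.005781
  k=7: C(8,7)·0.27^7·0.73^1 = 0.000611
  k=8: C(8,8)·0.27^8·0.73^0 = 0.000028
Total = 0.037679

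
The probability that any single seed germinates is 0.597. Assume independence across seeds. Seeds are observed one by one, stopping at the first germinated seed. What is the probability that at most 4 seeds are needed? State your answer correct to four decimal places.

0.9736

Y = number of seeds to the first success; geometric, p = 0.597.
P(Y ≤ 4) = 1 − (1−p)^4 = 1 − 0.026377 = 0.973623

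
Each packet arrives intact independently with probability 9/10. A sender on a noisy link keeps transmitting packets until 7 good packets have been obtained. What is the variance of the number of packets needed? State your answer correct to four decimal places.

Y = total packets until the seventh success; negative binomial with r=7, p=0.90.
Var(Y) = r(1−p)/p² = 7·0.10 / 0.90² = 0.864198

0.8642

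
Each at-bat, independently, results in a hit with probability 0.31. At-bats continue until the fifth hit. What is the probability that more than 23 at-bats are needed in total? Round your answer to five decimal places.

Needing more than 23 at-bats ⇔ fewer than 5 successes in the first 23. With X ~ Binomial(23, 0.31), P(Y > 23) = P(X ≤ 4).
  k=0: C(23,0)·0.31^0·0.69^23 = 0.0001966
  k=1: C(23,1)·0.31^1·0.69^22 = 0.0020313
  k=2: C(23,2)·0.31^2·0.69^21 = 0.0100386
  k=3: C(23,3)·0.31^3·0.69^20 = 0.0315708
  k=4: C(23,4)·0.31^4·0.69^19 = 0.0709199
P(X ≤ 4) = 0.1147572

0.11476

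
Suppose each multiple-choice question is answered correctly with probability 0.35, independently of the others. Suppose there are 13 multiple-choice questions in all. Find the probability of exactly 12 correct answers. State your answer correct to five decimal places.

0.00003

X ~ Binomial(n=13, p=0.35).
P(X=12) = C(13,12) · p^12 · (1−p)^1
= 13 · 3.3792e-06 · 0.65 = 0.0000286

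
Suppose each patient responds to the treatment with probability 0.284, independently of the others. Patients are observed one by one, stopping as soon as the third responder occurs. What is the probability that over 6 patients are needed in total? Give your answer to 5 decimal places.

0.77335

Needing more than 6 patients ⇔ fewer than 3 successes in the first 6. With X ~ Binomial(6, 0.284), P(Y > 6) = P(X ≤ 2).
  k=0: C(6,0)·0.284^0·0.716^6 = 0.1347343
  k=1: C(6,1)·0.284^1·0.716^5 = 0.3206526
  k=2: C(6,2)·0.284^2·0.716^4 = 0.3179655
P(X ≤ 2) = 0.7733524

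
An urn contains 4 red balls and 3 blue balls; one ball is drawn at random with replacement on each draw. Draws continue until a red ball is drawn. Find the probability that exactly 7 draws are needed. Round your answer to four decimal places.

0.0035

Geometric (trials to first success), p = 0.571429.
P(Y = 7) = (1−p)^6 · p = 0.0061964 · 0.571429 = 0.003541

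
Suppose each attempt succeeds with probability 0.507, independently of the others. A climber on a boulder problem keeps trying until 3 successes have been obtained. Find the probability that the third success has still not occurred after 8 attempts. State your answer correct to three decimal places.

0.136

Needing more than 8 attempts ⇔ fewer than 3 successes in the first 8. With X ~ Binomial(8, 0.507), P(Y > 8) = P(X ≤ 2).
  k=0: C(8,0)·0.507^0·0.493^8 = 0.00349
  k=1: C(8,1)·0.507^1·0.493^7 = 0.02871
  k=2: C(8,2)·0.507^2·0.493^6 = 0.10334
P(X ≤ 2) = 0.13554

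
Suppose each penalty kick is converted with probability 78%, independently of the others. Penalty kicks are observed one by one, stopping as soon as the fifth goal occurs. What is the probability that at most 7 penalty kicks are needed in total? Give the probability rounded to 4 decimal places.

0.8159

Finishing within 7 penalty kicks ⇔ at least 5 successes in the first 7. With X ~ Binomial(7, 0.78), P(Y ≤ 7) = 1 − P(X ≤ 4).
  k=0: C(7,0)·0.78^0·0.22^7 = 0.000025
  k=1: C(7,1)·0.78^1·0.22^6 = 0.000619
  k=2: C(7,2)·0.78^2·0.22^5 = 0.006584
  k=3: C(7,3)·0.78^3·0.22^4 = 0.038908
  k=4: C(7,4)·0.78^4·0.22^3 = 0.137948
1 − 0.184085 = 0.815915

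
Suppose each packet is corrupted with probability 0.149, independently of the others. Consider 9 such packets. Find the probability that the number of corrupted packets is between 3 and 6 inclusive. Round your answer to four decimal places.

0.1387

X ~ Binomial(9, 0.149); P(3 ≤ X ≤ 6) = Σ C(9,k) p^k (1−p)^(9−k) over k:
  k=3: C(9,3)·0.149^3·0.851^6 = 0.105540
  k=4: C(9,4)·0.149^4·0.851^5 = 0.027718
  k=5: C(9,5)·0.149^5·0.851^4 = 0.004853
  k=6: C(9,6)·0.149^6·0.851^3 = 0.000566
Total = 0.138677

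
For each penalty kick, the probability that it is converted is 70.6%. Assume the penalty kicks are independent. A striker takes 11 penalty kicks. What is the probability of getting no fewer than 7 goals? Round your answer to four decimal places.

0.8027

X ~ Binomial(11, 0.706); P(X ≥ 7) = Σ C(11,k) p^k (1−p)^(11−k) over k:
  k=7: C(11,7)·0.706^7·0.294^4 = 0.215544
  k=8: C(11,8)·0.706^8·0.294^3 = 0.258800
  k=9: C(11,9)·0.706^9·0.294^2 = 0.207157
  k=10: C(11,10)·0.706^10·0.294^1 = 0.099492
  k=11: C(11,11)·0.706^11·0.294^0 = 0.021720
Total = 0.802712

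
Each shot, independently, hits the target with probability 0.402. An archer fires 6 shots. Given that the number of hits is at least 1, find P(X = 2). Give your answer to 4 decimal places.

0.3248

X ~ Binomial(6, 0.402). Want P(X=2 | X≥1) = P(X=2) / P(X≥1).
P(X=2) = C(6,2)·0.402^2·0.598^4 = 0.309990
P(X≥1) = 1 − 0.045731 = 0.954269
Ratio = 0.309990 / 0.954269 = 0.324846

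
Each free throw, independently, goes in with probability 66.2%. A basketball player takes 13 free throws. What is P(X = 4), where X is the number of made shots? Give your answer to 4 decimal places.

X ~ Binomial(n=13, p=0.662).
P(X=4) = C(13,4) · p^4 · (1−p)^9
= 715 · 0.19206 · 5.7577e-05 = 0.007907

0.0079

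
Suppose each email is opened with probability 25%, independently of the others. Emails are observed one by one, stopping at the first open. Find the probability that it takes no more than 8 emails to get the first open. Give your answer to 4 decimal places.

Y = number of emails to the first success; geometric, p = 0.25.
P(Y ≤ 8) = 1 − (1−p)^8 = 1 − 0.100113 = 0.899887

0.8999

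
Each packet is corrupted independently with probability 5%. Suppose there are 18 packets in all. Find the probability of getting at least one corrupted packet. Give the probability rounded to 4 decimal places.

P(at least one) = 1 − P(none) = 1 − (1 − 0.05)^18
= 1 − 0.397214 = 0.602786

0.6028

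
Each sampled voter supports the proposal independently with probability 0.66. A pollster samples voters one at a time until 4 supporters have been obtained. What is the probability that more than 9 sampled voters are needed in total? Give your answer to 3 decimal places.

Needing more than 9 sampled voters ⇔ fewer than 4 successes in the first 9. With X ~ Binomial(9, 0.66), P(Y > 9) = P(X ≤ 3).
  k=0: C(9,0)·0.66^0·0.34^9 = 0.00006
  k=1: C(9,1)·0.66^1·0.34^8 = 0.00106
  k=2: C(9,2)·0.66^2·0.34^7 = 0.00824
  k=3: C(9,3)·0.66^3·0.34^6 = 0.03731
P(X ≤ 3) = 0.04666

0.047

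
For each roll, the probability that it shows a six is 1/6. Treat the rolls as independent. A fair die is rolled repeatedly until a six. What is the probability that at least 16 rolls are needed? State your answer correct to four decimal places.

Y = number of rolls to the first success; geometric, p = 0.166667.
P(Y > 15) = P(first 15 all fail) = (1−p)^15 = 0.064905

0.0649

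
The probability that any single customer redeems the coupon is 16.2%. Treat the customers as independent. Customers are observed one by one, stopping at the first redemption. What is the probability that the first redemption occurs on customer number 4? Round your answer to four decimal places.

0.0953

Geometric (trials to first success), p = 0.162.
P(Y = 4) = (1−p)^3 · p = 0.58848 · 0.162 = 0.095334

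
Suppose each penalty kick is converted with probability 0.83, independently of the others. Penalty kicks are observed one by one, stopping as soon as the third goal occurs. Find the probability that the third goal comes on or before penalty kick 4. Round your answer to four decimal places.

Finishing within 4 penalty kicks ⇔ at least 3 successes in the first 4. With X ~ Binomial(4, 0.83), P(Y ≤ 4) = 1 − P(X ≤ 2).
  k=0: C(4,0)·0.83^0·0.17^4 = 0.000835
  k=1: C(4,1)·0.83^1·0.17^3 = 0.016311
  k=2: C(4,2)·0.83^2·0.17^2 = 0.119455
1 − 0.136602 = 0.863398

0.8634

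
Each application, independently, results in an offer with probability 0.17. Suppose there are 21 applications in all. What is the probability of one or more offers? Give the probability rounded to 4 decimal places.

0.9800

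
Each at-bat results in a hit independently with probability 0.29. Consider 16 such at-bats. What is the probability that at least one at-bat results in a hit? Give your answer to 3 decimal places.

P(at least one) = 1 − P(none) = 1 − (1 − 0.29)^16
= 1 − 0.00417 = 0.99583

0.996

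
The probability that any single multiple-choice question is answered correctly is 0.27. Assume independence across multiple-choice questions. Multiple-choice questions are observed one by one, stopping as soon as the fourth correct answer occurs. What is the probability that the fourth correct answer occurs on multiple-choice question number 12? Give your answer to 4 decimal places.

Y = trial on which the fourth success occurs; negative binomial, r=4, p=0.27.
P(Y=12) = C(11,3) · p^4 · (1−p)^8
= 165 · 0.0053144 · 0.080646 = 0.070717

0.0707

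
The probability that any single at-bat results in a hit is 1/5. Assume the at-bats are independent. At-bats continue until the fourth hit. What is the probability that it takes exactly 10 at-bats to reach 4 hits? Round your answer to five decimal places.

0.03523

Y = trial on which the fourth success occurs; negative binomial, r=4, p=0.20.
P(Y=10) = C(9,3) · p^4 · (1−p)^6
= 84 · 0.0016 · 0.26214 = 0.0352322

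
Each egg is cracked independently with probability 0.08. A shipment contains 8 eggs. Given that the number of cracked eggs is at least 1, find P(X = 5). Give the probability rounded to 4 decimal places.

0.0003

X ~ Binomial(8, 0.08). Want P(X=5 | X≥1) = P(X=5) / P(X≥1).
P(X=5) = C(8,5)·0.08^5·0.92^3 = 0.000143
P(X≥1) = 1 − 0.513219 = 0.486781
Ratio = 0.000143 / 0.486781 = 0.000294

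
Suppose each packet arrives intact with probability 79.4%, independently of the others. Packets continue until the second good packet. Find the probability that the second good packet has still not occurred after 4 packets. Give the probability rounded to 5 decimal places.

0.02956

Needing more than 4 packets ⇔ fewer than 2 successes in the first 4. With X ~ Binomial(4, 0.794), P(Y > 4) = P(X ≤ 1).
  k=0: C(4,0)·0.794^0·0.206^4 = 0.0018008
  k=1: C(4,1)·0.794^1·0.206^3 = 0.0277640
P(X ≤ 1) = 0.0295648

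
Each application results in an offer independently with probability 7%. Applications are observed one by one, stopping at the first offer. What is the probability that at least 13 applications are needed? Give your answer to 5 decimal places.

Y = number of applications to the first success; geometric, p = 0.07.
P(Y > 12) = P(first 12 all fail) = (1−p)^12 = 0.4185963

0.41860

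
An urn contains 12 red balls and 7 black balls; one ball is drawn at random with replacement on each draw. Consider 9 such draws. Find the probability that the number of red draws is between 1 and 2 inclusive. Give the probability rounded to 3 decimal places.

0.015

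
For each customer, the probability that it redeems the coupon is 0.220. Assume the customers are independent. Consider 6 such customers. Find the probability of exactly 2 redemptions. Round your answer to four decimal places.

0.2687

X ~ Binomial(n=6, p=0.22).
P(X=2) = C(6,2) · p^2 · (1−p)^4
= 15 · 0.0484 · 0.37015 = 0.268729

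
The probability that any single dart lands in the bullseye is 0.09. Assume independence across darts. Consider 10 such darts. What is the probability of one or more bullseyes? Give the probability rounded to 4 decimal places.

P(at least one) = 1 − P(none) = 1 − (1 − 0.09)^10
= 1 − 0.389416 = 0.610584

0.6106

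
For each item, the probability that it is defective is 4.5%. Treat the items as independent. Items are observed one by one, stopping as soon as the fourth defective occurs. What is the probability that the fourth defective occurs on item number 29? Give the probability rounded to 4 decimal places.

Y = trial on which the fourth success occurs; negative binomial, r=4, p=0.045.
P(Y=29) = C(28,3) · p^4 · (1−p)^25
= 3276 · 4.1006e-06 · 0.31629 = 0.004249

0.0042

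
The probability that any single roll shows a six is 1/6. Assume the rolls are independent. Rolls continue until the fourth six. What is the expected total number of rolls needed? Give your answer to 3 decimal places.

Y = total rolls until the fourth success; negative binomial with r=4, p=0.166667.
E[Y] = r / p = 4 / 0.166667 = 24.00000

24.000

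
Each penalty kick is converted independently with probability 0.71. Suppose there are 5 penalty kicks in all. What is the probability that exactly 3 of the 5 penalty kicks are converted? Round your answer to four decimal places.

X ~ Binomial(n=5, p=0.71).
P(X=3) = C(5,3) · p^3 · (1−p)^2
= 10 · 0.35791 · 0.0841 = 0.301003

0.3010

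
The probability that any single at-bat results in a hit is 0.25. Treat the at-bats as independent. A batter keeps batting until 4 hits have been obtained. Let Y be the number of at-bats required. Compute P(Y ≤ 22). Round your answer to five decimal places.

Finishing within 22 at-bats ⇔ at least 4 successes in the first 22. With X ~ Binomial(22, 0.25), P(Y ≤ 22) = 1 − P(X ≤ 3).
  k=0: C(22,0)·0.25^0·0.75^22 = 0.0017838
  k=1: C(22,1)·0.25^1·0.75^21 = 0.0130812
  k=2: C(22,2)·0.25^2·0.75^20 = 0.0457844
  k=3: C(22,3)·0.25^3·0.75^19 = 0.1017430
1 − 0.1623925 = 0.8376075

0.83761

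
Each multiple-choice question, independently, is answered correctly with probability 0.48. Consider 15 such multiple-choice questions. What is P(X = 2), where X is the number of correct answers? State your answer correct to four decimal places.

0.0049

X ~ Binomial(n=15, p=0.48).
P(X=2) = C(15,2) · p^2 · (1−p)^13
= 105 · 0.2304 · 0.00020326 = 0.004917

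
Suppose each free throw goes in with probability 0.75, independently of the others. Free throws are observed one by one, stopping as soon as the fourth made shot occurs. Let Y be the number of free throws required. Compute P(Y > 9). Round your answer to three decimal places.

Needing more than 9 free throws ⇔ fewer than 4 successes in the first 9. With X ~ Binomial(9, 0.75), P(Y > 9) = P(X ≤ 3).
  k=0: C(9,0)·0.75^0·0.25^9 = 0.00000
  k=1: C(9,1)·0.75^1·0.25^8 = 0.00010
  k=2: C(9,2)·0.75^2·0.25^7 = 0.00124
  k=3: C(9,3)·0.75^3·0.25^6 = 0.00865
P(X ≤ 3) = 0.00999

0.010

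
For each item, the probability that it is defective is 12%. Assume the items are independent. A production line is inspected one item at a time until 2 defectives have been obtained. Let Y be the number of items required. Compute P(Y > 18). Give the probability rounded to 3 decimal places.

0.346

Needing more than 18 items ⇔ fewer than 2 successes in the first 18. With X ~ Binomial(18, 0.12), P(Y > 18) = P(X ≤ 1).
  k=0: C(18,0)·0.12^0·0.88^18 = 0.10016
  k=1: C(18,1)·0.12^1·0.88^17 = 0.24584
P(X ≤ 1) = 0.34600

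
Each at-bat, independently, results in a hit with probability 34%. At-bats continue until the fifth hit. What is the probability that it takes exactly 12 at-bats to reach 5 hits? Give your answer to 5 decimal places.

0.08179

Y = trial on which the fifth success occurs; negative binomial, r=5, p=0.34.
P(Y=12) = C(11,4) · p^5 · (1−p)^7
= 330 · 0.0045435 · 0.054552 = 0.0817930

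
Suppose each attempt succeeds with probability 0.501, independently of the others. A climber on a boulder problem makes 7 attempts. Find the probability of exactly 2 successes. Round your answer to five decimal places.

0.16308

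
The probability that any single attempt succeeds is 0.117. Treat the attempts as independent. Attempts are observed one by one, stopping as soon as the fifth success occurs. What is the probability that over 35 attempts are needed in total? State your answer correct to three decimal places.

0.609

Needing more than 35 attempts ⇔ fewer than 5 successes in the first 35. With X ~ Binomial(35, 0.117), P(Y > 35) = P(X ≤ 4).
  k=0: C(35,0)·0.117^0·0.883^35 = 0.01284
  k=1: C(35,1)·0.117^1·0.883^34 = 0.05955
  k=2: C(35,2)·0.117^2·0.883^33 = 0.13415
  k=3: C(35,3)·0.117^3·0.883^32 = 0.19553
  k=4: C(35,4)·0.117^4·0.883^31 = 0.20726
P(X ≤ 4) = 0.60934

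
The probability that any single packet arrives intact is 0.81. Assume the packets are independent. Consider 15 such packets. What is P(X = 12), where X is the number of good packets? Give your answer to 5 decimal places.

X ~ Binomial(n=15, p=0.81).
P(X=12) = C(15,12) · p^12 · (1−p)^3
= 455 · 0.079766 · 0.006859 = 0.2489387

0.24894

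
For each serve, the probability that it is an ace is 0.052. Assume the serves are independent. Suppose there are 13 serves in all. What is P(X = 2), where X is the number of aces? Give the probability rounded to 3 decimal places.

0.117

X ~ Binomial(n=13, p=0.052).
P(X=2) = C(13,2) · p^2 · (1−p)^11
= 78 · 0.002704 · 0.55577 = 0.11722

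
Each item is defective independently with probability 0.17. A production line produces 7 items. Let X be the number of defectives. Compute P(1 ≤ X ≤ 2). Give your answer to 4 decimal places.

0.6281

X ~ Binomial(7, 0.17); P(1 ≤ X ≤ 2) = Σ C(7,k) p^k (1−p)^(7−k) over k:
  k=1: C(7,1)·0.17^1·0.83^6 = 0.389059
  k=2: C(7,2)·0.17^2·0.83^5 = 0.239060
Total = 0.628119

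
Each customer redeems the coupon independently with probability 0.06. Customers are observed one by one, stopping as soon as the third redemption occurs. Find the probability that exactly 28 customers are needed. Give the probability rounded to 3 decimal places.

Y = trial on which the third success occurs; negative binomial, r=3, p=0.06.
P(Y=28) = C(27,2) · p^3 · (1−p)^25
= 351 · 0.000216 · 0.21291 = 0.01614

0.016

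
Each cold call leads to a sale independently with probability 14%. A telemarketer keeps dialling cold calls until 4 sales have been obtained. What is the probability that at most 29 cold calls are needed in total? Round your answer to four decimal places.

Finishing within 29 cold calls ⇔ at least 4 successes in the first 29. With X ~ Binomial(29, 0.14), P(Y ≤ 29) = 1 − P(X ≤ 3).
  k=0: C(29,0)·0.14^0·0.86^29 = 0.012602
  k=1: C(29,1)·0.14^1·0.86^28 = 0.059495
  k=2: C(29,2)·0.14^2·0.86^27 = 0.135594
  k=3: C(29,3)·0.14^3·0.86^26 = 0.198661
1 − 0.406353 = 0.593647

0.5936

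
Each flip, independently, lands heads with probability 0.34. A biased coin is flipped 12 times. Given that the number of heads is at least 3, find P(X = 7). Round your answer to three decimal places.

0.063

X ~ Binomial(12, 0.34). Want P(X=7 | X≥3) = P(X=7) / P(X≥3).
P(X=7) = C(12,7)·0.34^7·0.66^5 = 0.05210
P(X≥3) = 1 − 0.00683 − 0.04223 − 0.11966 = 0.83128
Ratio = 0.05210 / 0.83128 = 0.06267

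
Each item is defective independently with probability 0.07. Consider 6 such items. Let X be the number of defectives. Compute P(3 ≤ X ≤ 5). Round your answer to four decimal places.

X ~ Binomial(6, 0.07); P(3 ≤ X ≤ 5) = Σ C(6,k) p^k (1−p)^(6−k) over k:
  k=3: C(6,3)·0.07^3·0.93^3 = 0.005518
  k=4: C(6,4)·0.07^4·0.93^2 = 0.000311
  k=5: C(6,5)·0.07^5·0.93^1 = 0.000009
Total = 0.005839

0.0058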